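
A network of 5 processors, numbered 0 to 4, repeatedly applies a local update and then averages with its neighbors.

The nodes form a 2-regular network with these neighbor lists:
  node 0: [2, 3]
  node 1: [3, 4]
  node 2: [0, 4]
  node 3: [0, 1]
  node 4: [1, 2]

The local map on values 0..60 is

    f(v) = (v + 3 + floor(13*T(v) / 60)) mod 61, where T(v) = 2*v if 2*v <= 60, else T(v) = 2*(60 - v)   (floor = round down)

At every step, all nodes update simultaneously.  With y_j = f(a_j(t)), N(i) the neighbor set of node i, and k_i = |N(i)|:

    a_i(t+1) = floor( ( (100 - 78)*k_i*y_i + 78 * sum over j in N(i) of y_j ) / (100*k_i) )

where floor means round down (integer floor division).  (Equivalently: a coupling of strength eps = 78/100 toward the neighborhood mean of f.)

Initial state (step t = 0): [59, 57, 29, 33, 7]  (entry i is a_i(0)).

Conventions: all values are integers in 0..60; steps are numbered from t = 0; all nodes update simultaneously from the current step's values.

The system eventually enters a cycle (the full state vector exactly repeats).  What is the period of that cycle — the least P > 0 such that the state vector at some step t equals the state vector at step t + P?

Answer: 17
Key observation: The state at step 6, [0, 0, 0, 0, 0], reappears at step 23 — and no state repeats earlier — so the cycle the system enters has period 17.

Derivation:
t=0: [59, 57, 29, 33, 7]
t=1: [35, 23, 15, 10, 20]
t=2: [26, 26, 36, 36, 29]
t=3: [47, 45, 43, 41, 44]
t=4: [53, 52, 53, 53, 53]
t=5: [59, 58, 59, 58, 58]
t=6: [0, 0, 0, 0, 0]
t=7: [3, 3, 3, 3, 3]
t=8: [7, 7, 7, 7, 7]
t=9: [13, 13, 13, 13, 13]
t=10: [21, 21, 21, 21, 21]
t=11: [33, 33, 33, 33, 33]
t=12: [47, 47, 47, 47, 47]
t=13: [55, 55, 55, 55, 55]
t=14: [60, 60, 60, 60, 60]
t=15: [2, 2, 2, 2, 2]
t=16: [5, 5, 5, 5, 5]
t=17: [10, 10, 10, 10, 10]
t=18: [17, 17, 17, 17, 17]
t=19: [27, 27, 27, 27, 27]
t=20: [41, 41, 41, 41, 41]
t=21: [52, 52, 52, 52, 52]
t=22: [58, 58, 58, 58, 58]
t=23: [0, 0, 0, 0, 0]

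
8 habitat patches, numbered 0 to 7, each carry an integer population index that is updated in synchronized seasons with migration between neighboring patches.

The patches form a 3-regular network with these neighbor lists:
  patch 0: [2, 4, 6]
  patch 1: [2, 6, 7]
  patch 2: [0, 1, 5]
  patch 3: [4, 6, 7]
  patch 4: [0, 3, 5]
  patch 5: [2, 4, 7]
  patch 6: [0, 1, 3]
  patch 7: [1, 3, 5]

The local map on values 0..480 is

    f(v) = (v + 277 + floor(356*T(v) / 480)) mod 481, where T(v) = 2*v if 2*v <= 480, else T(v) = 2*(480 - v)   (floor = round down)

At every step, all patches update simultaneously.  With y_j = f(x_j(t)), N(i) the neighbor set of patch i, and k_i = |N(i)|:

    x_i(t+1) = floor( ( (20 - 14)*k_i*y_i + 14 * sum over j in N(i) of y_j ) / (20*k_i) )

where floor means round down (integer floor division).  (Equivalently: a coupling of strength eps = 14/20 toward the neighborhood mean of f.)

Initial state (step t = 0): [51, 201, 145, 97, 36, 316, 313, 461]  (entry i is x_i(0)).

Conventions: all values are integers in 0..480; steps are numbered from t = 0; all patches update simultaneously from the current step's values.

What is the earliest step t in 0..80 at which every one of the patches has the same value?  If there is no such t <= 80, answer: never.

Simulating step by step:
t=0: [51, 201, 145, 97, 36, 316, 313, 461]  (not all equal)
t=1: [325, 274, 292, 245, 295, 294, 278, 245]  (not all equal)
t=2: [362, 375, 364, 379, 367, 370, 371, 380]  (not all equal)
t=3: [330, 327, 330, 326, 329, 328, 327, 325]  (not all equal)
t=4: [348, 349, 348, 349, 348, 348, 349, 349]  (not all equal)
t=5: [339, 339, 339, 339, 339, 339, 339, 339]  (all equal)

Answer: 5
Key observation: Synchronization is absorbing here: once all patches are equal they stay equal, and step 5 is the first all-equal step.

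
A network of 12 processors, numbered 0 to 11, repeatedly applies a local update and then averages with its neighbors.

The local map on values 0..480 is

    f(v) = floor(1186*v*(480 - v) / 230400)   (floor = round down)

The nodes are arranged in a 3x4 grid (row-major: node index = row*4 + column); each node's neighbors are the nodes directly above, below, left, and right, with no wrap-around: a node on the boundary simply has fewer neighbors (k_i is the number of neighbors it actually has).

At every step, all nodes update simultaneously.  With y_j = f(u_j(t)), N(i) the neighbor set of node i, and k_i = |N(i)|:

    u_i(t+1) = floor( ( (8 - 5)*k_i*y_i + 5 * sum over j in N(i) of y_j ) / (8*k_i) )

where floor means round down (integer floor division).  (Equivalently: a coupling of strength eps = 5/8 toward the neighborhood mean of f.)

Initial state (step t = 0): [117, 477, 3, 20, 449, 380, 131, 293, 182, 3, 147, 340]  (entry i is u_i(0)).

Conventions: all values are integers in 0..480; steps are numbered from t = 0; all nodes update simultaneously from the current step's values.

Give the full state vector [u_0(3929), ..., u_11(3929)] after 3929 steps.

Answer: [286, 286, 286, 286, 286, 286, 286, 286, 286, 286, 286, 286]
Key observation: The state at step 6, [285, 285, 285, 285, 285, 285, 285, 285, 285, 285, 285, 285], reappears at step 8: the system is in a cycle of period 2 from step 6 on.  Therefore the state at step 3929 equals the state at step 6 + ((3929 - 6) mod 2) = 7, which is [286, 286, 286, 286, 286, 286, 286, 286, 286, 286, 286, 286].

Derivation:
t=0: [117, 477, 3, 20, 449, 380, 131, 293, 182, 3, 147, 340]
t=1: [106, 90, 62, 107, 170, 123, 202, 215, 129, 153, 195, 258]
t=2: [217, 184, 190, 210, 239, 240, 254, 274, 252, 251, 282, 291]
t=3: [289, 286, 286, 288, 295, 293, 291, 289, 295, 293, 289, 286]
t=4: [283, 284, 284, 284, 281, 282, 283, 284, 280, 282, 283, 284]
t=5: [286, 286, 286, 286, 287, 286, 286, 286, 287, 287, 286, 286]
t=6: [285, 285, 285, 285, 285, 285, 285, 285, 285, 285, 285, 285]
t=7: [286, 286, 286, 286, 286, 286, 286, 286, 286, 286, 286, 286]
t=8: [285, 285, 285, 285, 285, 285, 285, 285, 285, 285, 285, 285]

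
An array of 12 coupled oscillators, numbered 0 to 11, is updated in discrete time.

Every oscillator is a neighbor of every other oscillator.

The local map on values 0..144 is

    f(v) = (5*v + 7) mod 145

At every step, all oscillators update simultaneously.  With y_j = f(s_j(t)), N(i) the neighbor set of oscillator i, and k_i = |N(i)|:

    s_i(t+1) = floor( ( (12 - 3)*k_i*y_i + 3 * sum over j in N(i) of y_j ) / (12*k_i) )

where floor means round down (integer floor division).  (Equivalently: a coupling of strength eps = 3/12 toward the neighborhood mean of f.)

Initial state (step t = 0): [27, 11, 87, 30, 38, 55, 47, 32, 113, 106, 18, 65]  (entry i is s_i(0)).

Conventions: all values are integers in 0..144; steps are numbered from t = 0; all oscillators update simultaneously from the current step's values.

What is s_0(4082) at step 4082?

Answer: s_0(4082) = 108
Key observation: The state at step 10, [21, 21, 21, 86, 86, 21, 21, 21, 21, 21, 21, 21], reappears at step 20: the system is in a cycle of period 10 from step 10 on.  Therefore the state at step 4082 equals the state at step 10 + ((4082 - 10) mod 10) = 12, which is [108, 108, 108, 134, 134, 108, 108, 108, 108, 108, 108, 108].

Derivation:
t=0: [27, 11, 87, 30, 38, 55, 47, 32, 113, 106, 18, 65]
t=1: [123, 65, 25, 29, 58, 120, 91, 36, 120, 94, 91, 51]
t=2: [42, 42, 108, 17, 17, 31, 31, 42, 31, 42, 31, 97]
t=3: [68, 68, 97, 83, 83, 28, 28, 68, 28, 68, 28, 57]
t=4: [54, 54, 54, 108, 108, 14, 14, 54, 14, 54, 14, 14]
t=5: [124, 124, 124, 110, 110, 84, 84, 124, 84, 124, 84, 84]
t=6: [60, 60, 60, 115, 115, 126, 126, 60, 126, 60, 126, 126]
t=7: [20, 20, 20, 9, 9, 49, 49, 20, 49, 20, 49, 49]
t=8: [104, 104, 104, 64, 64, 104, 104, 104, 104, 104, 104, 104]
t=9: [89, 89, 89, 49, 49, 89, 89, 89, 89, 89, 89, 89]
t=10: [21, 21, 21, 86, 86, 21, 21, 21, 21, 21, 21, 21]
t=11: [107, 107, 107, 27, 27, 107, 107, 107, 107, 107, 107, 107]
t=12: [108, 108, 108, 134, 134, 108, 108, 108, 108, 108, 108, 108]
t=13: [111, 111, 111, 100, 100, 111, 111, 111, 111, 111, 111, 111]
t=14: [124, 124, 124, 84, 84, 124, 124, 124, 124, 124, 124, 124]
t=15: [51, 51, 51, 116, 116, 51, 51, 51, 51, 51, 51, 51]
t=16: [112, 112, 112, 32, 32, 112, 112, 112, 112, 112, 112, 112]
t=17: [127, 127, 127, 47, 47, 127, 127, 127, 127, 127, 127, 127]
t=18: [63, 63, 63, 89, 89, 63, 63, 63, 63, 63, 63, 63]
t=19: [31, 31, 31, 20, 20, 31, 31, 31, 31, 31, 31, 31]
t=20: [21, 21, 21, 86, 86, 21, 21, 21, 21, 21, 21, 21]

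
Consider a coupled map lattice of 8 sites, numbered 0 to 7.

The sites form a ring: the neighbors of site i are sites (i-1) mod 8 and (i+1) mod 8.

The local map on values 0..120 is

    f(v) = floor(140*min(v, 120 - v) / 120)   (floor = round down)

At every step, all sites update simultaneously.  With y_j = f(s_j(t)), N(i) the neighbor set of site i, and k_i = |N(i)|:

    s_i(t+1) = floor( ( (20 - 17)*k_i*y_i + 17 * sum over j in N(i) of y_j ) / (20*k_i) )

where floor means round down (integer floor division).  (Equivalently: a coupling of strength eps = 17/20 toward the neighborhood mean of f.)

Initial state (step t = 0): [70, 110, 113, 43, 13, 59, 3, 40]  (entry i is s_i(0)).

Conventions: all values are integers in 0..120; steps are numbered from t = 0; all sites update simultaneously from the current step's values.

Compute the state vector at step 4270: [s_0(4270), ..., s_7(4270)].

Simulating step by step:
t=0: [70, 110, 113, 43, 13, 59, 3, 40]
t=1: [32, 29, 27, 17, 52, 17, 48, 32]
t=2: [35, 33, 26, 41, 25, 52, 32, 45]
t=3: [44, 35, 40, 32, 49, 37, 53, 40]
t=4: [44, 47, 39, 49, 42, 56, 46, 54]
t=5: [57, 48, 53, 48, 59, 53, 62, 53]
t=6: [59, 62, 56, 63, 59, 66, 61, 65]
t=7: [65, 66, 66, 66, 65, 67, 64, 67]
t=8: [62, 63, 63, 63, 62, 63, 61, 63]
t=9: [66, 66, 66, 66, 66, 67, 66, 67]
t=10: [62, 63, 63, 63, 62, 62, 61, 62]
t=11: [66, 66, 66, 66, 66, 67, 67, 67]
t=12: [62, 63, 63, 63, 62, 61, 61, 61]
t=13: [67, 66, 66, 66, 67, 67, 68, 67]
t=14: [61, 62, 63, 62, 61, 60, 60, 60]
t=15: [68, 67, 66, 67, 68, 69, 70, 69]
t=16: [60, 61, 61, 61, 60, 59, 58, 59]
t=17: [68, 68, 68, 68, 68, 68, 67, 68]
t=18: [60, 60, 60, 60, 60, 60, 60, 60]
t=19: [70, 70, 70, 70, 70, 70, 70, 70]
t=20: [58, 58, 58, 58, 58, 58, 58, 58]
t=21: [67, 67, 67, 67, 67, 67, 67, 67]
t=22: [61, 61, 61, 61, 61, 61, 61, 61]
t=23: [68, 68, 68, 68, 68, 68, 68, 68]
t=24: [60, 60, 60, 60, 60, 60, 60, 60]

Answer: [61, 61, 61, 61, 61, 61, 61, 61]
Key observation: The state at step 18, [60, 60, 60, 60, 60, 60, 60, 60], reappears at step 24: the system is in a cycle of period 6 from step 18 on.  Therefore the state at step 4270 equals the state at step 18 + ((4270 - 18) mod 6) = 22, which is [61, 61, 61, 61, 61, 61, 61, 61].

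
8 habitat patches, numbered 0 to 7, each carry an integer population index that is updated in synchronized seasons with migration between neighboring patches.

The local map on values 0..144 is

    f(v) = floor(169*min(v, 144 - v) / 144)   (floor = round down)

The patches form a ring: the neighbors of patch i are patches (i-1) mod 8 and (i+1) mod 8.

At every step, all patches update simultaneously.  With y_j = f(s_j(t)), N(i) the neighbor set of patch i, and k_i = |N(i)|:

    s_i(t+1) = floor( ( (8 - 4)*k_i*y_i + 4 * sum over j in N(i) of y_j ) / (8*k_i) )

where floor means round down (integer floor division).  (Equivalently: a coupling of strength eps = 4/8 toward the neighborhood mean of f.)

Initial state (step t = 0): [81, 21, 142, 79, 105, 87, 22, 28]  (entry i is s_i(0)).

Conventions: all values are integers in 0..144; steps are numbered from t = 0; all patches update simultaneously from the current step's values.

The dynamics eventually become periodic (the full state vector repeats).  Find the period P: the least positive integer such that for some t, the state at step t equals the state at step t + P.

Answer: 2
Key observation: The state at step 12, [78, 79, 78, 78, 77, 77, 77, 78], reappears at step 14 — and no state repeats earlier — so the cycle the system enters has period 2.

Derivation:
t=0: [81, 21, 142, 79, 105, 87, 22, 28]
t=1: [50, 30, 26, 49, 58, 50, 37, 40]
t=2: [49, 39, 38, 53, 62, 56, 47, 48]
t=3: [53, 47, 48, 60, 67, 64, 57, 56]
t=4: [61, 57, 59, 68, 75, 73, 68, 64]
t=5: [70, 68, 70, 76, 80, 81, 79, 75]
t=6: [80, 80, 80, 78, 75, 74, 76, 79]
t=7: [75, 75, 75, 77, 79, 80, 79, 76]
t=8: [79, 80, 79, 78, 76, 75, 76, 78]
t=9: [76, 75, 76, 77, 78, 79, 78, 77]
t=10: [79, 79, 79, 78, 77, 76, 77, 78]
t=11: [76, 76, 76, 77, 78, 78, 78, 77]
t=12: [78, 79, 78, 78, 77, 77, 77, 78]
t=13: [76, 76, 76, 77, 77, 78, 77, 77]
t=14: [78, 79, 78, 78, 77, 77, 77, 78]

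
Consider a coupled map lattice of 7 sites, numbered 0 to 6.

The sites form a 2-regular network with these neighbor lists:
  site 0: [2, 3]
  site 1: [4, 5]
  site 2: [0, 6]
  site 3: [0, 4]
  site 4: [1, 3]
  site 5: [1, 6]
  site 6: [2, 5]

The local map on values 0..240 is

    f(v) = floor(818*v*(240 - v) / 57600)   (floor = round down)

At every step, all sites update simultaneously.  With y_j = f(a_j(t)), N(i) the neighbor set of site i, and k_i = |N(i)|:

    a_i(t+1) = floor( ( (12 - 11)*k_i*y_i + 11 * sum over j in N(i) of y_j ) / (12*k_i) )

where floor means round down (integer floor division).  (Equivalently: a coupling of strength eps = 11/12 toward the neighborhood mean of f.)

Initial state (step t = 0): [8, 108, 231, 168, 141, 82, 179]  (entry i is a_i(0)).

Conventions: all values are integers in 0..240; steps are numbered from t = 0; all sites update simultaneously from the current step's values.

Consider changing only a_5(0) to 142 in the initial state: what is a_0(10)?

Simulating step by step:
t=0: [8, 108, 231, 168, 141, 142, 179]
t=1: [93, 197, 85, 116, 187, 180, 116]
t=2: [195, 144, 198, 170, 160, 161, 172]
t=3: [141, 181, 142, 153, 181, 180, 150]
t=4: [193, 151, 194, 175, 168, 169, 176]
t=5: [142, 172, 142, 150, 175, 174, 148]
t=6: [194, 162, 195, 180, 177, 178, 181]
t=7: [137, 158, 137, 142, 165, 164, 140]
t=8: [198, 176, 199, 188, 188, 189, 189]
t=9: [125, 138, 126, 128, 147, 146, 126]
t=10: [203, 194, 203, 199, 200, 200, 198]

Answer: a_0(10) = 203
Key observation: This trace re-runs the system from the modified initial state.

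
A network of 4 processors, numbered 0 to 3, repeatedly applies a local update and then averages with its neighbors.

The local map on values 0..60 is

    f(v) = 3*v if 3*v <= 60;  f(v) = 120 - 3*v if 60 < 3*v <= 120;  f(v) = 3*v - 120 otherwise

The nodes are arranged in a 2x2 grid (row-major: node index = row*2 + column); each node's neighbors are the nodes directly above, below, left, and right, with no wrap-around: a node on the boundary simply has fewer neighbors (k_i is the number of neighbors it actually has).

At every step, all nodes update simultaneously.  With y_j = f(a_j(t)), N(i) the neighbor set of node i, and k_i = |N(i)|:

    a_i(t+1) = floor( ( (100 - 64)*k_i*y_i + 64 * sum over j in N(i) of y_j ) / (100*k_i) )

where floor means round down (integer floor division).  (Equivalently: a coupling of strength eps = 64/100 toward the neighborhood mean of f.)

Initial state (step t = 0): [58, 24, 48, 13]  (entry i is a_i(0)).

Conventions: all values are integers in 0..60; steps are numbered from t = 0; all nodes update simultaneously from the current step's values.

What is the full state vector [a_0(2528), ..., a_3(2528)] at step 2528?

Simulating step by step:
t=0: [58, 24, 48, 13]
t=1: [42, 47, 38, 37]
t=2: [10, 12, 6, 11]
t=3: [28, 33, 26, 29]
t=4: [33, 29, 37, 32]
t=5: [21, 26, 17, 22]
t=6: [50, 50, 53, 49]
t=7: [32, 29, 32, 31]
t=8: [26, 28, 24, 27]
t=9: [42, 38, 43, 40]
t=10: [6, 4, 5, 4]
t=11: [15, 13, 15, 12]
t=12: [43, 39, 42, 39]
t=13: [6, 4, 6, 3]
t=14: [16, 12, 15, 12]
t=15: [43, 39, 43, 38]
t=16: [7, 5, 8, 6]
t=17: [20, 17, 21, 18]
t=18: [56, 54, 57, 54]
t=19: [47, 43, 47, 44]
t=20: [17, 13, 18, 13]
t=21: [48, 42, 48, 43]
t=22: [18, 12, 19, 12]
t=23: [49, 41, 49, 42]
t=24: [19, 11, 20, 11]
t=25: [50, 40, 50, 41]
t=26: [20, 10, 21, 10]
t=27: [49, 39, 49, 38]
t=28: [19, 11, 20, 11]

Answer: [19, 11, 20, 11]
Key observation: The state at step 24, [19, 11, 20, 11], reappears at step 28: the system is in a cycle of period 4 from step 24 on.  Therefore the state at step 2528 equals the state at step 24 + ((2528 - 24) mod 4) = 24, which is [19, 11, 20, 11].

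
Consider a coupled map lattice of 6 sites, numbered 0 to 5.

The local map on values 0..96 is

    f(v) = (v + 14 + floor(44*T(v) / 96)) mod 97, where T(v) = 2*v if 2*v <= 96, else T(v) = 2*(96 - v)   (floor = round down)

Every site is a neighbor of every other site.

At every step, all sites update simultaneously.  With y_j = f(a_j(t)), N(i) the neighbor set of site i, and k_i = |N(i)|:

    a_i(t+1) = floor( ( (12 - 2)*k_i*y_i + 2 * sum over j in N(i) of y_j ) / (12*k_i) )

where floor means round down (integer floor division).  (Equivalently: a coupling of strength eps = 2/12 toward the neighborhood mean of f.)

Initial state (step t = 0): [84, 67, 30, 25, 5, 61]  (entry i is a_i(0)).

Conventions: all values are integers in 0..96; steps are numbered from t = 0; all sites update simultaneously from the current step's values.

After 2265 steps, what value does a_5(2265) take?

Answer: a_5(2265) = 81
Key observation: The state at step 13, [11, 11, 11, 11, 11, 11], reappears at step 16: the system is in a cycle of period 3 from step 13 on.  Therefore the state at step 2265 equals the state at step 13 + ((2265 - 13) mod 3) = 15, which is [81, 81, 81, 81, 81, 81].

Derivation:
t=0: [84, 67, 30, 25, 5, 61]
t=1: [15, 14, 63, 55, 24, 14]
t=2: [40, 38, 14, 13, 54, 38]
t=3: [83, 80, 43, 42, 18, 80]
t=4: [17, 17, 85, 84, 47, 17]
t=5: [42, 42, 15, 15, 11, 42]
t=6: [88, 88, 46, 46, 41, 88]
t=7: [14, 14, 8, 8, 78, 14]
t=8: [38, 38, 29, 29, 15, 38]
t=9: [83, 83, 69, 69, 48, 83]
t=10: [10, 10, 10, 10, 9, 10]
t=11: [32, 32, 32, 32, 31, 32]
t=12: [74, 74, 74, 74, 73, 74]
t=13: [11, 11, 11, 11, 11, 11]
t=14: [35, 35, 35, 35, 35, 35]
t=15: [81, 81, 81, 81, 81, 81]
t=16: [11, 11, 11, 11, 11, 11]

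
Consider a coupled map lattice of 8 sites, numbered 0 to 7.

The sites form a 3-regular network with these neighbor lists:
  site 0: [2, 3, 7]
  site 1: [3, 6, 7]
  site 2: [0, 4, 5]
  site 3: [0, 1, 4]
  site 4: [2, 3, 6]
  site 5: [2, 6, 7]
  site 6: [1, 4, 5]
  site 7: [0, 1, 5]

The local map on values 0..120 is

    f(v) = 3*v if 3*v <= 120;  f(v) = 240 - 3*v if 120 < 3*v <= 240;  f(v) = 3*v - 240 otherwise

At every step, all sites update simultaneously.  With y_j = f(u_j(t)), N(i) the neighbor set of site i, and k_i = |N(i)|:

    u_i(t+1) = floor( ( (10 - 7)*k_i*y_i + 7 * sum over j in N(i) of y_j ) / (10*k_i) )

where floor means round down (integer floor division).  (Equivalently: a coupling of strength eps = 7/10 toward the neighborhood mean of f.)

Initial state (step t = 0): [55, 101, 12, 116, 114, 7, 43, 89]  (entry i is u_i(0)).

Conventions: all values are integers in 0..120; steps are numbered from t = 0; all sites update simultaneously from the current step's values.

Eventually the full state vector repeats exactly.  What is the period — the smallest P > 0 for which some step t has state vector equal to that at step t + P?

Simulating step by step:
t=0: [55, 101, 12, 116, 114, 7, 43, 89]
t=1: [62, 76, 57, 88, 90, 46, 76, 45]
t=2: [62, 36, 64, 29, 33, 74, 37, 70]
t=3: [54, 85, 54, 87, 87, 49, 85, 51]
t=4: [66, 33, 68, 32, 32, 69, 34, 69]
t=5: [51, 83, 50, 84, 83, 49, 83, 50]
t=6: [70, 28, 71, 28, 28, 72, 28, 71]
t=7: [41, 70, 40, 71, 70, 39, 70, 40]
t=8: [97, 50, 97, 49, 50, 98, 50, 97]
t=9: [60, 81, 60, 81, 81, 61, 81, 60]
t=10: [46, 16, 46, 16, 16, 45, 15, 46]
t=11: [89, 59, 90, 60, 59, 89, 60, 90]
t=12: [36, 53, 36, 53, 53, 36, 53, 36]
t=13: [101, 87, 101, 87, 87, 101, 87, 101]
t=14: [53, 30, 53, 30, 30, 53, 30, 53]
t=15: [83, 87, 83, 87, 87, 83, 87, 83]
t=16: [11, 18, 11, 18, 18, 11, 18, 11]
t=17: [37, 49, 37, 49, 49, 37, 49, 37]
t=18: [106, 97, 106, 97, 97, 106, 97, 106]
t=19: [71, 57, 71, 57, 57, 71, 57, 71]
t=20: [36, 59, 36, 59, 59, 36, 59, 36]
t=21: [97, 73, 97, 73, 73, 97, 73, 97]
t=22: [44, 28, 44, 28, 28, 44, 28, 44]
t=23: [102, 89, 102, 89, 89, 102, 89, 102]
t=24: [56, 36, 56, 36, 36, 56, 36, 56]
t=25: [80, 99, 80, 99, 99, 80, 99, 80]
t=26: [13, 43, 13, 43, 43, 13, 43, 13]
t=27: [55, 94, 55, 94, 94, 55, 94, 55]
t=28: [67, 49, 67, 49, 49, 67, 49, 67]
t=29: [51, 80, 51, 80, 80, 51, 80, 51]
t=30: [66, 20, 66, 20, 20, 66, 20, 66]
t=31: [46, 55, 46, 55, 55, 46, 55, 46]
t=32: [95, 81, 95, 81, 81, 95, 81, 95]
t=33: [35, 12, 35, 12, 12, 35, 12, 35]
t=34: [88, 52, 88, 52, 52, 88, 52, 88]
t=35: [38, 70, 38, 70, 70, 38, 70, 38]
t=36: [94, 49, 94, 49, 49, 94, 49, 94]
t=37: [53, 81, 53, 81, 81, 53, 81, 53]
t=38: [62, 21, 62, 21, 21, 62, 21, 62]
t=39: [56, 60, 56, 60, 60, 56, 60, 56]
t=40: [69, 62, 69, 62, 62, 69, 62, 69]
t=41: [37, 49, 37, 49, 49, 37, 49, 37]

Answer: 24
Key observation: The state at step 17, [37, 49, 37, 49, 49, 37, 49, 37], reappears at step 41 — and no state repeats earlier — so the cycle the system enters has period 24.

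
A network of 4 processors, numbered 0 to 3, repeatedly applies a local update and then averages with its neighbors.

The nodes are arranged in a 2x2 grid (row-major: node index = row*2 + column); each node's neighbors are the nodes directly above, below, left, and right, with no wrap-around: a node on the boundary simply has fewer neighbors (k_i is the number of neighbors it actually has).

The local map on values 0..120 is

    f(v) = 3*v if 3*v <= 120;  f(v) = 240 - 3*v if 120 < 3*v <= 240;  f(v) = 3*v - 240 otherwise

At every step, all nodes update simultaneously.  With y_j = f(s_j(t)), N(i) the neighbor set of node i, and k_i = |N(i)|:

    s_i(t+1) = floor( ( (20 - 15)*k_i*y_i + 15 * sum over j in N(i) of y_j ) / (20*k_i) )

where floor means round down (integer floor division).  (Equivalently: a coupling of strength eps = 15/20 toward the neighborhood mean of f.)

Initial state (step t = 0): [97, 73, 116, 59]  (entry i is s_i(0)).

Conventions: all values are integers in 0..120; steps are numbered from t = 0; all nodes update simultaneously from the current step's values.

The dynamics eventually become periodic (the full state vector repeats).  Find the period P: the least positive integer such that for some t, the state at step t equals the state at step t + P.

Simulating step by step:
t=0: [97, 73, 116, 59]
t=1: [61, 48, 69, 64]
t=2: [62, 63, 47, 60]
t=3: [69, 55, 67, 71]
t=4: [51, 41, 32, 49]
t=5: [101, 96, 91, 103]
t=6: [46, 61, 57, 47]
t=7: [72, 89, 92, 72]
t=8: [29, 24, 27, 29]
t=9: [79, 83, 85, 79]
t=10: [9, 4, 6, 9]
t=11: [18, 23, 24, 18]
t=12: [66, 57, 58, 66]
t=13: [61, 48, 48, 61]
t=14: [86, 66, 66, 86]
t=15: [36, 24, 24, 36]
t=16: [81, 99, 99, 81]
t=17: [43, 16, 16, 43]
t=18: [63, 95, 95, 63]
t=19: [46, 49, 49, 46]
t=20: [95, 99, 99, 95]
t=21: [54, 48, 48, 54]
t=22: [91, 82, 82, 91]
t=23: [12, 26, 26, 12]
t=24: [67, 46, 46, 67]
t=25: [86, 54, 54, 86]
t=26: [63, 33, 33, 63]
t=27: [87, 63, 63, 87]
t=28: [43, 28, 28, 43]
t=29: [90, 104, 104, 90]
t=30: [61, 40, 40, 61]
t=31: [104, 72, 72, 104]
t=32: [36, 60, 60, 36]
t=33: [72, 96, 96, 72]
t=34: [42, 30, 30, 42]
t=35: [96, 108, 108, 96]
t=36: [75, 57, 57, 75]
t=37: [55, 28, 28, 55]
t=38: [81, 77, 77, 81]
t=39: [7, 4, 4, 7]
t=40: [14, 18, 18, 14]
t=41: [51, 45, 45, 51]
t=42: [100, 91, 91, 100]
t=43: [39, 53, 53, 39]
t=44: [90, 108, 108, 90]
t=45: [70, 43, 43, 70]
t=46: [90, 50, 50, 90]
t=47: [75, 45, 45, 75]
t=48: [82, 37, 37, 82]
t=49: [84, 32, 32, 84]
t=50: [75, 33, 33, 75]
t=51: [78, 36, 36, 78]
t=52: [82, 31, 31, 82]
t=53: [71, 27, 27, 71]
t=54: [67, 40, 40, 67]
t=55: [99, 59, 59, 99]
t=56: [61, 58, 58, 61]
t=57: [63, 59, 59, 63]
t=58: [60, 54, 54, 60]
t=59: [73, 64, 64, 73]
t=60: [41, 27, 27, 41]
t=61: [90, 108, 108, 90]

Answer: 17
Key observation: The state at step 44, [90, 108, 108, 90], reappears at step 61 — and no state repeats earlier — so the cycle the system enters has period 17.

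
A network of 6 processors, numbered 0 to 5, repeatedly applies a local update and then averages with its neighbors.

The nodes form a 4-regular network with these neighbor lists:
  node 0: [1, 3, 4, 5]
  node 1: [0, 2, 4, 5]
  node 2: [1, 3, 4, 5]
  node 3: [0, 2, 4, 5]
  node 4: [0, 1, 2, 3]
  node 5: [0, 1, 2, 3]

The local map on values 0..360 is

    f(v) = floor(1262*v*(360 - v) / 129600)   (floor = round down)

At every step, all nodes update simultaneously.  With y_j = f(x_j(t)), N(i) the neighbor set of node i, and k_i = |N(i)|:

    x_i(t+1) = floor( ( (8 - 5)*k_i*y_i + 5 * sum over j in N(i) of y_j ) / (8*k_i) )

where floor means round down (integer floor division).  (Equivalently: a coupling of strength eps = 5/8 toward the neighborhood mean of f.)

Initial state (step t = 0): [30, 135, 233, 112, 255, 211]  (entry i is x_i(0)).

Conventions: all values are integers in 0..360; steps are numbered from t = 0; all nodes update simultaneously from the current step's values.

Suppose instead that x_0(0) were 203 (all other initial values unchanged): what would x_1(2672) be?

Answer: x_1(2672) = 138
Key observation: The state at step 19, [315, 315, 315, 315, 315, 315], reappears at step 23: the system is in a cycle of period 4 from step 19 on.  Therefore the state at step 2672 equals the state at step 19 + ((2672 - 19) mod 4) = 20, which is [138, 138, 138, 138, 138, 138].

Derivation:
t=0: [203, 135, 233, 112, 255, 211]
t=1: [292, 292, 284, 283, 279, 296]
t=2: [198, 198, 205, 205, 208, 195]
t=3: [310, 310, 309, 309, 309, 311]
t=4: [150, 150, 151, 151, 152, 150]
t=5: [306, 306, 306, 306, 306, 306]
t=6: [160, 160, 160, 160, 160, 160]
t=7: [311, 311, 311, 311, 311, 311]
t=8: [148, 148, 148, 148, 148, 148]
t=9: [305, 305, 305, 305, 305, 305]
t=10: [163, 163, 163, 163, 163, 163]
t=11: [312, 312, 312, 312, 312, 312]
t=12: [145, 145, 145, 145, 145, 145]
t=13: [303, 303, 303, 303, 303, 303]
t=14: [168, 168, 168, 168, 168, 168]
t=15: [314, 314, 314, 314, 314, 314]
t=16: [140, 140, 140, 140, 140, 140]
t=17: [299, 299, 299, 299, 299, 299]
t=18: [177, 177, 177, 177, 177, 177]
t=19: [315, 315, 315, 315, 315, 315]
t=20: [138, 138, 138, 138, 138, 138]
t=21: [298, 298, 298, 298, 298, 298]
t=22: [179, 179, 179, 179, 179, 179]
t=23: [315, 315, 315, 315, 315, 315]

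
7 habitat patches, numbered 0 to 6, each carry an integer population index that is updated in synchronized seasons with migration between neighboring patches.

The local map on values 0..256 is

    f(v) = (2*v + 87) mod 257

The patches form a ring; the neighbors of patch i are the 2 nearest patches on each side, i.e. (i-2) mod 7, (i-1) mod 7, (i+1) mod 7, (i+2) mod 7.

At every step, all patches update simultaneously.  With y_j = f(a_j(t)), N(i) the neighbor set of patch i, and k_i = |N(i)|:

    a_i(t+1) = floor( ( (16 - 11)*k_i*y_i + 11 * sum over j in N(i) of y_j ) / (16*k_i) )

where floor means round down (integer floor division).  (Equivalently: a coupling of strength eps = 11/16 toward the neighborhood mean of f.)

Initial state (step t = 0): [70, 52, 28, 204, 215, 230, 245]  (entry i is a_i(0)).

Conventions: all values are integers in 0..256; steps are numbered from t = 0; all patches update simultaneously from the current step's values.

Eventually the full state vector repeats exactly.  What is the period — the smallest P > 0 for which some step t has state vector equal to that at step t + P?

Answer: 16
Key observation: The state at step 51, [111, 110, 110, 110, 110, 111, 111], reappears at step 67 — and no state repeats earlier — so the cycle the system enters has period 16.

Derivation:
t=0: [70, 52, 28, 204, 215, 230, 245]
t=1: [144, 175, 157, 137, 82, 101, 97]
t=2: [102, 123, 157, 136, 130, 95, 107]
t=3: [59, 79, 96, 88, 81, 52, 51]
t=4: [175, 149, 128, 123, 147, 171, 212]
t=5: [166, 142, 114, 111, 139, 162, 183]
t=6: [140, 116, 93, 90, 112, 137, 153]
t=7: [89, 66, 45, 43, 62, 85, 99]
t=8: [75, 134, 160, 158, 130, 72, 84]
t=9: [200, 166, 145, 143, 162, 197, 192]
t=10: [195, 167, 151, 149, 163, 192, 199]
t=11: [195, 172, 156, 154, 169, 192, 200]
t=12: [199, 179, 164, 163, 176, 196, 205]
t=13: [210, 193, 178, 177, 190, 207, 215]
t=14: [189, 174, 205, 204, 171, 187, 159]
t=15: [197, 198, 211, 210, 196, 195, 177]
t=16: [221, 227, 237, 236, 225, 220, 210]
t=17: [62, 69, 33, 32, 68, 61, 91]
t=18: [168, 160, 187, 186, 159, 167, 152]
t=19: [163, 168, 178, 177, 167, 162, 149]
t=20: [157, 164, 173, 172, 163, 156, 150]
t=21: [149, 156, 163, 163, 155, 148, 143]
t=22: [132, 139, 146, 145, 138, 132, 128]
t=23: [99, 106, 111, 111, 105, 99, 95]
t=24: [33, 39, 44, 44, 38, 32, 29]
t=25: [157, 162, 167, 167, 161, 156, 153]
t=26: [147, 152, 156, 156, 151, 146, 144]
t=27: [127, 132, 135, 135, 131, 126, 124]
t=28: [87, 91, 94, 94, 90, 86, 84]
t=29: [50, 54, 13, 12, 53, 49, 84]
t=30: [187, 175, 153, 152, 174, 186, 210]
t=31: [195, 180, 162, 161, 179, 194, 209]
t=32: [207, 192, 177, 176, 191, 207, 217]
t=33: [187, 172, 203, 203, 172, 187, 159]
t=34: [194, 196, 209, 209, 196, 194, 176]
t=35: [217, 223, 233, 233, 223, 217, 208]
t=36: [55, 62, 26, 26, 62, 55, 85]
t=37: [155, 147, 173, 173, 147, 155, 140]
t=38: [138, 142, 151, 151, 142, 138, 125]
t=39: [107, 112, 121, 121, 112, 107, 100]
t=40: [48, 54, 61, 61, 54, 48, 43]
t=41: [187, 193, 199, 199, 193, 187, 184]
t=42: [209, 214, 219, 219, 214, 209, 206]
t=43: [163, 88, 48, 48, 88, 163, 161]
t=44: [134, 117, 117, 117, 117, 134, 103]
t=45: [75, 65, 69, 69, 65, 75, 66]
t=46: [228, 223, 224, 224, 223, 228, 224]
t=47: [24, 21, 21, 21, 21, 24, 23]
t=48: [132, 130, 130, 130, 130, 132, 132]
t=49: [92, 91, 90, 90, 91, 92, 92]
t=50: [12, 12, 11, 11, 12, 12, 13]
t=51: [111, 110, 110, 110, 110, 111, 111]
t=52: [51, 50, 50, 50, 50, 51, 51]
t=53: [188, 187, 187, 187, 187, 188, 188]
t=54: [205, 204, 204, 204, 204, 205, 205]
t=55: [239, 238, 238, 238, 238, 239, 239]
t=56: [50, 49, 49, 49, 49, 50, 50]
t=57: [186, 185, 185, 185, 185, 186, 186]
t=58: [201, 200, 200, 200, 200, 201, 201]
t=59: [231, 230, 230, 230, 230, 231, 231]
t=60: [34, 33, 33, 33, 33, 34, 34]
t=61: [154, 153, 153, 153, 153, 154, 154]
t=62: [137, 136, 136, 136, 136, 137, 137]
t=63: [103, 102, 102, 102, 102, 103, 103]
t=64: [35, 34, 34, 34, 34, 35, 35]
t=65: [156, 155, 155, 155, 155, 156, 156]
t=66: [141, 140, 140, 140, 140, 141, 141]
t=67: [111, 110, 110, 110, 110, 111, 111]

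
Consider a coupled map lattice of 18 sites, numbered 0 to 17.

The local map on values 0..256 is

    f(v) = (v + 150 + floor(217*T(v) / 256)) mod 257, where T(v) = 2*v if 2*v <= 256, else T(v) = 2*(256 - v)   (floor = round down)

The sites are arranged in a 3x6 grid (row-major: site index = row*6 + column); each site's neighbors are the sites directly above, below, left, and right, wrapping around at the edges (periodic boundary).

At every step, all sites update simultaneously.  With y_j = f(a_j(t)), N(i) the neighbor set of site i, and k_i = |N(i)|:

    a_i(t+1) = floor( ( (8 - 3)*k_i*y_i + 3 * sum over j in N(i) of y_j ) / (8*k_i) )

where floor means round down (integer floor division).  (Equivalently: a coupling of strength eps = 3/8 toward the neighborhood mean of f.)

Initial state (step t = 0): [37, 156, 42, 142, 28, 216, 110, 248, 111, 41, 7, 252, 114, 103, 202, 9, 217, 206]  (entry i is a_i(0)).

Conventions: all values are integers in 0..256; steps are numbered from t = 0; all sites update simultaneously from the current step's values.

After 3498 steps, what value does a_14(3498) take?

Simulating step by step:
t=0: [37, 156, 42, 142, 28, 216, 110, 248, 111, 41, 7, 252, 114, 103, 202, 9, 217, 206]
t=1: [229, 190, 81, 180, 210, 185, 188, 168, 152, 73, 157, 161, 199, 177, 167, 164, 180, 180]
t=2: [177, 186, 146, 181, 189, 195, 195, 207, 196, 135, 199, 210, 189, 202, 201, 198, 201, 200]
t=3: [199, 197, 213, 204, 193, 191, 190, 186, 196, 217, 192, 183, 193, 187, 190, 193, 188, 187]
t=4: [189, 189, 182, 184, 192, 193, 194, 195, 188, 181, 192, 197, 192, 194, 192, 190, 194, 195]
t=5: [194, 194, 198, 198, 193, 192, 192, 192, 196, 198, 193, 190, 192, 192, 193, 194, 192, 191]
t=6: [192, 191, 189, 189, 191, 193, 193, 192, 190, 189, 192, 193, 193, 192, 191, 191, 192, 193]
t=7: [192, 193, 194, 194, 193, 192, 192, 193, 194, 194, 193, 192, 192, 193, 194, 194, 193, 192]
t=8: [192, 192, 192, 192, 192, 192, 192, 192, 192, 192, 192, 192, 192, 192, 192, 192, 192, 192]
t=9: [193, 193, 193, 193, 193, 193, 193, 193, 193, 193, 193, 193, 193, 193, 193, 193, 193, 193]
t=10: [192, 192, 192, 192, 192, 192, 192, 192, 192, 192, 192, 192, 192, 192, 192, 192, 192, 192]

Answer: a_14(3498) = 192
Key observation: The state at step 8, [192, 192, 192, 192, 192, 192, 192, 192, 192, 192, 192, 192, 192, 192, 192, 192, 192, 192], reappears at step 10: the system is in a cycle of period 2 from step 8 on.  Therefore the state at step 3498 equals the state at step 8 + ((3498 - 8) mod 2) = 8, which is [192, 192, 192, 192, 192, 192, 192, 192, 192, 192, 192, 192, 192, 192, 192, 192, 192, 192].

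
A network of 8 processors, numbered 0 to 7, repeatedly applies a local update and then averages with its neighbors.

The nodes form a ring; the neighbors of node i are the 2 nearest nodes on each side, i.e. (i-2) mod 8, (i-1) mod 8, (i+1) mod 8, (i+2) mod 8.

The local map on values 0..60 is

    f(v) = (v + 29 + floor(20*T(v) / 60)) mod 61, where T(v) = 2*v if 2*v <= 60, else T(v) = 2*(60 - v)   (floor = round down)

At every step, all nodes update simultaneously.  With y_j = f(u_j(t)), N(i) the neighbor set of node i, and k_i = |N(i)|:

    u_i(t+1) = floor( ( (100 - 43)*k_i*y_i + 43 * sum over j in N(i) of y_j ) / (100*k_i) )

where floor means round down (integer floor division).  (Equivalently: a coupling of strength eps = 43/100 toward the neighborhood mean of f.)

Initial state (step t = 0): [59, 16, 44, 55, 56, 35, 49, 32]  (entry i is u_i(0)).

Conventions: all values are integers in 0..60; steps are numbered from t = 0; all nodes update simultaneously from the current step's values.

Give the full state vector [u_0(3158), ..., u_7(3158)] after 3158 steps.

Answer: [25, 25, 25, 25, 25, 25, 25, 25]
Key observation: The state at step 15, [22, 22, 22, 22, 22, 22, 22, 22], reappears at step 26: the system is in a cycle of period 11 from step 15 on.  Therefore the state at step 3158 equals the state at step 15 + ((3158 - 15) mod 11) = 23, which is [25, 25, 25, 25, 25, 25, 25, 25].

Derivation:
t=0: [59, 16, 44, 55, 56, 35, 49, 32]
t=1: [28, 41, 26, 27, 24, 20, 23, 23]
t=2: [12, 16, 12, 11, 7, 4, 6, 7]
t=3: [47, 51, 48, 46, 41, 37, 39, 41]
t=4: [22, 24, 23, 22, 21, 20, 21, 21]
t=5: [4, 6, 5, 4, 3, 1, 2, 3]
t=6: [35, 37, 36, 35, 33, 31, 32, 34]
t=7: [19, 19, 19, 19, 18, 18, 18, 18]
t=8: [59, 59, 59, 59, 59, 59, 59, 59]
t=9: [27, 27, 27, 27, 27, 27, 27, 27]
t=10: [13, 13, 13, 13, 13, 13, 13, 13]
t=11: [50, 50, 50, 50, 50, 50, 50, 50]
t=12: [24, 24, 24, 24, 24, 24, 24, 24]
t=13: [8, 8, 8, 8, 8, 8, 8, 8]
t=14: [42, 42, 42, 42, 42, 42, 42, 42]
t=15: [22, 22, 22, 22, 22, 22, 22, 22]
t=16: [4, 4, 4, 4, 4, 4, 4, 4]
t=17: [35, 35, 35, 35, 35, 35, 35, 35]
t=18: [19, 19, 19, 19, 19, 19, 19, 19]
t=19: [60, 60, 60, 60, 60, 60, 60, 60]
t=20: [28, 28, 28, 28, 28, 28, 28, 28]
t=21: [14, 14, 14, 14, 14, 14, 14, 14]
t=22: [52, 52, 52, 52, 52, 52, 52, 52]
t=23: [25, 25, 25, 25, 25, 25, 25, 25]
t=24: [9, 9, 9, 9, 9, 9, 9, 9]
t=25: [44, 44, 44, 44, 44, 44, 44, 44]
t=26: [22, 22, 22, 22, 22, 22, 22, 22]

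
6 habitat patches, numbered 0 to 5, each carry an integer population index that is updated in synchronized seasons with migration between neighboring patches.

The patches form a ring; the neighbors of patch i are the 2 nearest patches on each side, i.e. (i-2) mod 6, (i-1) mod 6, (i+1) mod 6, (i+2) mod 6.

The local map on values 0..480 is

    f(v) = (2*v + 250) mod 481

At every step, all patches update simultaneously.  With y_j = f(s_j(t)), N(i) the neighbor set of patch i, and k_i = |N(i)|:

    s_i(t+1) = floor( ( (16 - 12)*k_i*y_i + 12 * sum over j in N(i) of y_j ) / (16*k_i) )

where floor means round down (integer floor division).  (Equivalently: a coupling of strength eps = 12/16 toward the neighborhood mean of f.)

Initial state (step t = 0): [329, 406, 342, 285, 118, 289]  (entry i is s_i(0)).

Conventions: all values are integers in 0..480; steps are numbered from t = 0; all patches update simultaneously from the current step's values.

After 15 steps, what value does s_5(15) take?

Simulating step by step:
t=0: [329, 406, 342, 285, 118, 289]
t=1: [276, 318, 276, 254, 294, 250]
t=2: [333, 324, 335, 322, 312, 322]
t=3: [420, 423, 420, 414, 417, 414]
t=4: [125, 125, 125, 122, 122, 122]
t=5: [16, 16, 16, 15, 15, 15]
t=6: [281, 281, 281, 280, 280, 280]
t=7: [330, 330, 330, 329, 329, 329]
t=8: [428, 428, 428, 427, 427, 427]
t=9: [143, 143, 143, 142, 142, 142]
t=10: [54, 54, 54, 53, 53, 53]
t=11: [357, 357, 357, 356, 356, 356]
t=12: [1, 1, 1, 0, 0, 0]
t=13: [251, 251, 251, 250, 250, 250]
t=14: [270, 270, 270, 269, 269, 269]
t=15: [308, 308, 308, 307, 307, 307]

Answer: s_5(15) = 307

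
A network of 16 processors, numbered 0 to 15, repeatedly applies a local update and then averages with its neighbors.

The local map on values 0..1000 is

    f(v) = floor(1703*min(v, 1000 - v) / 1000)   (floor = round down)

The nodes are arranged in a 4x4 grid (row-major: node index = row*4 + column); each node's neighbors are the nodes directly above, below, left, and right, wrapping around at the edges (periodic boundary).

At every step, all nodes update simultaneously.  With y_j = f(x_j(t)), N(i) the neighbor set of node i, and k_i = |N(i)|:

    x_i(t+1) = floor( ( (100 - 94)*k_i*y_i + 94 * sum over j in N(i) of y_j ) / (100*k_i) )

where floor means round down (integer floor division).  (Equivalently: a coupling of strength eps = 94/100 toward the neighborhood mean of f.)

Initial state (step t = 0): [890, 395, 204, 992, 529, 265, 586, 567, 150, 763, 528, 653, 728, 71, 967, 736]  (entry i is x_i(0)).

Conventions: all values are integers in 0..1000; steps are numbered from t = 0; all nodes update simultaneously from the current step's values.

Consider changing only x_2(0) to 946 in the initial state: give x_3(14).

Answer: x_3(14) = 818
Key observation: This trace re-runs the system from the modified initial state.

Derivation:
t=0: [890, 395, 946, 992, 529, 265, 586, 567, 150, 763, 528, 653, 728, 71, 967, 736]
t=1: [469, 239, 345, 344, 431, 633, 531, 540, 545, 406, 460, 562, 265, 381, 347, 290]
t=2: [559, 649, 594, 660, 744, 655, 700, 719, 662, 706, 710, 710, 664, 541, 625, 586]
t=3: [558, 696, 587, 651, 587, 515, 559, 502, 504, 602, 532, 558, 695, 589, 665, 578]
t=4: [593, 731, 613, 745, 810, 671, 790, 708, 673, 784, 694, 798, 739, 578, 719, 615]
t=5: [431, 645, 445, 614, 561, 387, 547, 372, 380, 575, 394, 544, 642, 453, 628, 438]
t=6: [658, 722, 671, 713, 672, 708, 685, 731, 709, 688, 722, 679, 717, 649, 729, 673]
t=7: [504, 553, 493, 535, 511, 522, 499, 527, 526, 516, 515, 498, 552, 493, 541, 497]
t=8: [789, 829, 798, 830, 818, 816, 822, 828, 815, 821, 825, 822, 829, 785, 833, 798]
t=9: [298, 342, 294, 332, 319, 302, 311, 300, 302, 321, 298, 311, 342, 296, 334, 294]
t=10: [564, 510, 557, 507, 513, 547, 509, 539, 547, 511, 540, 509, 510, 565, 506, 557]
t=11: [828, 756, 832, 763, 770, 829, 777, 832, 829, 770, 833, 777, 756, 829, 762, 832]
t=12: [399, 297, 393, 294, 296, 387, 292, 381, 387, 295, 382, 292, 297, 399, 293, 393]
t=13: [514, 661, 510, 656, 651, 511, 646, 508, 511, 652, 507, 646, 661, 513, 656, 510]
t=14: [597, 815, 602, 818, 817, 605, 821, 610, 605, 818, 609, 821, 815, 597, 819, 602]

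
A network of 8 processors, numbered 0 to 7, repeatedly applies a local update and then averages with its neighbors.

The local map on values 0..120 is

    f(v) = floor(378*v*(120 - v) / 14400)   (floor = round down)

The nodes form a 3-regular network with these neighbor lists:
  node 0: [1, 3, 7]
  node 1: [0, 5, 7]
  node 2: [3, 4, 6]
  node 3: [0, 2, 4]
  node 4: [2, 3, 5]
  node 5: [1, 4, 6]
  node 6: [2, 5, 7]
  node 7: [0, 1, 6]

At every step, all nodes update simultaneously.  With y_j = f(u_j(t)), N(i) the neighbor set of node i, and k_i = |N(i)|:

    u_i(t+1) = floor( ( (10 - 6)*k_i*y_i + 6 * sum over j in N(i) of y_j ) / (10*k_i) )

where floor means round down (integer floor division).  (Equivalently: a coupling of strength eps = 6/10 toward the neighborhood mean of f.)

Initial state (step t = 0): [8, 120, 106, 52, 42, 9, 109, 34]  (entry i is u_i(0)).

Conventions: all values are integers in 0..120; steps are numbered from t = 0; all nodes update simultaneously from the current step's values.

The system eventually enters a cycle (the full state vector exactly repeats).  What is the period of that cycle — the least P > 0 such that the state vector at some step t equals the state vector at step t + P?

Answer: 2
Key observation: The state at step 22, [93, 93, 93, 93, 93, 93, 93, 93], reappears at step 24 — and no state repeats earlier — so the cycle the system enters has period 2.

Derivation:
t=0: [8, 120, 106, 52, 42, 9, 109, 34]
t=1: [42, 25, 56, 66, 65, 33, 40, 41]
t=2: [82, 73, 91, 91, 89, 77, 84, 80]
t=3: [81, 86, 71, 72, 73, 82, 79, 83]
t=4: [82, 79, 89, 88, 88, 82, 84, 80]
t=5: [80, 83, 73, 74, 74, 79, 79, 82]
t=6: [83, 82, 88, 88, 88, 84, 85, 82]
t=7: [79, 80, 74, 74, 74, 78, 77, 80]
t=8: [85, 84, 88, 88, 88, 85, 86, 84]
t=9: [77, 78, 73, 74, 74, 76, 76, 78]
t=10: [86, 85, 89, 88, 88, 87, 87, 85]
t=11: [76, 77, 73, 73, 73, 75, 75, 77]
t=12: [87, 86, 89, 89, 89, 88, 88, 86]
t=13: [74, 75, 72, 72, 72, 73, 73, 75]
t=14: [88, 88, 90, 89, 90, 89, 89, 88]
t=15: [72, 72, 70, 71, 70, 71, 71, 72]
t=16: [90, 90, 91, 90, 91, 90, 90, 90]
t=17: [70, 70, 69, 69, 69, 69, 69, 70]
t=18: [91, 91, 92, 91, 92, 91, 91, 91]
t=19: [69, 69, 67, 68, 67, 68, 68, 69]
t=20: [92, 92, 92, 92, 92, 92, 92, 92]
t=21: [67, 67, 67, 67, 67, 67, 67, 67]
t=22: [93, 93, 93, 93, 93, 93, 93, 93]
t=23: [65, 65, 65, 65, 65, 65, 65, 65]
t=24: [93, 93, 93, 93, 93, 93, 93, 93]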